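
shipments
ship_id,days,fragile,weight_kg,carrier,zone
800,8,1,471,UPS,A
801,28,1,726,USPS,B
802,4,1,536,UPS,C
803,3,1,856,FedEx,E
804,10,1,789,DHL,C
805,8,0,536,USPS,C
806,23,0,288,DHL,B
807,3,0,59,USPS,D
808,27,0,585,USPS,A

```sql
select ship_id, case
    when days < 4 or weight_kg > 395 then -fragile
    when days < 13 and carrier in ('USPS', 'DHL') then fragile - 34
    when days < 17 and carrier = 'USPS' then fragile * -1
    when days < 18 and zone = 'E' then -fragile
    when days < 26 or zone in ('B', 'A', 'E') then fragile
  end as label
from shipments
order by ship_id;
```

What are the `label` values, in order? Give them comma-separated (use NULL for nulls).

-1, -1, -1, -1, -1, 0, 0, 0, 0

ship_id=800: days < 4 or weight_kg > 395 → -1
ship_id=801: days < 4 or weight_kg > 395 → -1
ship_id=802: days < 4 or weight_kg > 395 → -1
ship_id=803: days < 4 or weight_kg > 395 → -1
ship_id=804: days < 4 or weight_kg > 395 → -1
ship_id=805: days < 4 or weight_kg > 395 → 0
ship_id=806: days < 26 or zone in ('B', 'A', 'E') → 0
ship_id=807: days < 4 or weight_kg > 395 → 0
ship_id=808: days < 4 or weight_kg > 395 → 0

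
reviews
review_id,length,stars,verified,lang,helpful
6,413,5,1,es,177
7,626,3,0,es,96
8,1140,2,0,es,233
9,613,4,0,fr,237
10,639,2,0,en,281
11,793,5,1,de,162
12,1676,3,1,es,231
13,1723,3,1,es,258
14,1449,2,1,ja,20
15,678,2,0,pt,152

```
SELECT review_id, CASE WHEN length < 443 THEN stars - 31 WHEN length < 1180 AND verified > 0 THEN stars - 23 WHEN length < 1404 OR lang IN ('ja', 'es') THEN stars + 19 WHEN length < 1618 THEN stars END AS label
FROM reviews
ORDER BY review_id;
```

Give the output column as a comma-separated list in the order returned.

-26, 22, 21, 23, 21, -18, 22, 22, 21, 21

review_id=6: length < 443 → -26
review_id=7: length < 1404 OR lang IN ('ja', 'es') → 22
review_id=8: length < 1404 OR lang IN ('ja', 'es') → 21
review_id=9: length < 1404 OR lang IN ('ja', 'es') → 23
review_id=10: length < 1404 OR lang IN ('ja', 'es') → 21
review_id=11: length < 1180 AND verified > 0 → -18
review_id=12: length < 1404 OR lang IN ('ja', 'es') → 22
review_id=13: length < 1404 OR lang IN ('ja', 'es') → 22
review_id=14: length < 1404 OR lang IN ('ja', 'es') → 21
review_id=15: length < 1404 OR lang IN ('ja', 'es') → 21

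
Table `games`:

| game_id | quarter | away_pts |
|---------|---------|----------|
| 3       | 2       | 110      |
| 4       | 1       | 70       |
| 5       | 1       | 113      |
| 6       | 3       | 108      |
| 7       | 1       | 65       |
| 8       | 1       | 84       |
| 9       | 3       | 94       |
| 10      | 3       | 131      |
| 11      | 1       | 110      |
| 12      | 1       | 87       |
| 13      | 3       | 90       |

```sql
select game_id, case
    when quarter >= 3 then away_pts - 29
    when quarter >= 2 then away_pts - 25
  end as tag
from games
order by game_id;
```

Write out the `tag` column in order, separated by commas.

game_id=3: quarter >= 2 → 85
game_id=4: (no match → NULL) → NULL
game_id=5: (no match → NULL) → NULL
game_id=6: quarter >= 3 → 79
game_id=7: (no match → NULL) → NULL
game_id=8: (no match → NULL) → NULL
game_id=9: quarter >= 3 → 65
game_id=10: quarter >= 3 → 102
game_id=11: (no match → NULL) → NULL
game_id=12: (no match → NULL) → NULL
game_id=13: quarter >= 3 → 61

85, NULL, NULL, 79, NULL, NULL, 65, 102, NULL, NULL, 61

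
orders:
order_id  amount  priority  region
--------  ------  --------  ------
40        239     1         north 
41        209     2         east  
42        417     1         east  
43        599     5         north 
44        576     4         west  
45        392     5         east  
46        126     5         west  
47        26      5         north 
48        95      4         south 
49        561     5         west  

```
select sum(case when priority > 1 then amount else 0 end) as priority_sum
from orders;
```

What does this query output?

order_id=40: ✗
order_id=41: ✓ → 209
order_id=42: ✗
order_id=43: ✓ → 599
order_id=44: ✓ → 576
order_id=45: ✓ → 392
order_id=46: ✓ → 126
order_id=47: ✓ → 26
order_id=48: ✓ → 95
order_id=49: ✓ → 561
priority_sum = 209 + 599 + 576 + 392 + 126 + 26 + 95 + 561 = 2584

2584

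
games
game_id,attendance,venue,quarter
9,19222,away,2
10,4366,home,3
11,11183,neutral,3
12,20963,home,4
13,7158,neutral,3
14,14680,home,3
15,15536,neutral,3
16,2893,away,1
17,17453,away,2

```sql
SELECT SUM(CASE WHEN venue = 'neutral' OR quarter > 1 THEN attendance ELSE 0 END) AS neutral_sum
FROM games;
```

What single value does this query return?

game_id=9: ✓ → 19222
game_id=10: ✓ → 4366
game_id=11: ✓ → 11183
game_id=12: ✓ → 20963
game_id=13: ✓ → 7158
game_id=14: ✓ → 14680
game_id=15: ✓ → 15536
game_id=16: ✗
game_id=17: ✓ → 17453
neutral_sum = 19222 + 4366 + 11183 + 20963 + 7158 + 14680 + 15536 + 17453 = 110561

110561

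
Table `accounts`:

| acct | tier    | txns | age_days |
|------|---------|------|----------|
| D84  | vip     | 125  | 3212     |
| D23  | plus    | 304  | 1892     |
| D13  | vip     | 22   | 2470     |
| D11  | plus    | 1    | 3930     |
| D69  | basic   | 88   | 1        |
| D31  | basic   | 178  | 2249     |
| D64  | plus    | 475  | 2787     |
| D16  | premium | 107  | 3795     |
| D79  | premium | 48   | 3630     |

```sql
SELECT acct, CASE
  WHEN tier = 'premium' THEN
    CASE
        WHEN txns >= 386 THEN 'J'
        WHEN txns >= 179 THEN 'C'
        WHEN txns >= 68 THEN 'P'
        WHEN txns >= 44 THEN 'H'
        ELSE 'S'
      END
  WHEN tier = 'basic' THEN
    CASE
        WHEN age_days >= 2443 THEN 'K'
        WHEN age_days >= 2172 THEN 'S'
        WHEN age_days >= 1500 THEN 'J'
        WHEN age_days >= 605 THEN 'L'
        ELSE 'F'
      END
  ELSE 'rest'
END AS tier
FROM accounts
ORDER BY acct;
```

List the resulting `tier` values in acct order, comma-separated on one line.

rest, rest, P, rest, S, rest, F, H, rest

acct=D11: tier='plus' → outer ELSE → rest
acct=D13: tier='vip' → outer ELSE → rest
acct=D16: tier='premium' → inner[txns >= 68] → P
acct=D23: tier='plus' → outer ELSE → rest
acct=D31: tier='basic' → inner[age_days >= 2172] → S
acct=D64: tier='plus' → outer ELSE → rest
acct=D69: tier='basic' → inner[ELSE] → F
acct=D79: tier='premium' → inner[txns >= 44] → H
acct=D84: tier='vip' → outer ELSE → rest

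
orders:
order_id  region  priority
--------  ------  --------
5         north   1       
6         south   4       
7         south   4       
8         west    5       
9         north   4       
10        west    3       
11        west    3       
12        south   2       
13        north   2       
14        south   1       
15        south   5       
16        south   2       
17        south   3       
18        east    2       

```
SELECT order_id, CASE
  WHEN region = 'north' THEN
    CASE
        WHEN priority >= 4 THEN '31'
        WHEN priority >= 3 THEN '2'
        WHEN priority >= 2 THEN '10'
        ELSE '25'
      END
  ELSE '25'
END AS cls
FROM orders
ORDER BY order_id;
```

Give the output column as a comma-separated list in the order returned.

25, 25, 25, 25, 31, 25, 25, 25, 10, 25, 25, 25, 25, 25

order_id=5: region='north' → inner[ELSE] → 25
order_id=6: region='south' → outer ELSE → 25
order_id=7: region='south' → outer ELSE → 25
order_id=8: region='west' → outer ELSE → 25
order_id=9: region='north' → inner[priority >= 4] → 31
order_id=10: region='west' → outer ELSE → 25
order_id=11: region='west' → outer ELSE → 25
order_id=12: region='south' → outer ELSE → 25
order_id=13: region='north' → inner[priority >= 2] → 10
order_id=14: region='south' → outer ELSE → 25
order_id=15: region='south' → outer ELSE → 25
order_id=16: region='south' → outer ELSE → 25
order_id=17: region='south' → outer ELSE → 25
order_id=18: region='east' → outer ELSE → 25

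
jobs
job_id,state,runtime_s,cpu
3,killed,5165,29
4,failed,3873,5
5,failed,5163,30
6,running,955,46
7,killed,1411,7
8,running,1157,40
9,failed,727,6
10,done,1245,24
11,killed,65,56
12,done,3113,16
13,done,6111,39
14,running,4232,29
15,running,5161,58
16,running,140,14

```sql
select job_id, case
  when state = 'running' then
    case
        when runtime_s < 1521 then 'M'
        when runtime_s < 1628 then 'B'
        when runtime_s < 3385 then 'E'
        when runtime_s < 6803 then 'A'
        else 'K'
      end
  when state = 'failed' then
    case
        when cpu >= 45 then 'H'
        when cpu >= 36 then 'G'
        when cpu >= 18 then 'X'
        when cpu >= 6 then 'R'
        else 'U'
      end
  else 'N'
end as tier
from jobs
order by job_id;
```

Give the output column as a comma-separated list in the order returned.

N, U, X, M, N, M, R, N, N, N, N, A, A, M

job_id=3: state='killed' → outer ELSE → N
job_id=4: state='failed' → inner[ELSE] → U
job_id=5: state='failed' → inner[cpu >= 18] → X
job_id=6: state='running' → inner[runtime_s < 1521] → M
job_id=7: state='killed' → outer ELSE → N
job_id=8: state='running' → inner[runtime_s < 1521] → M
job_id=9: state='failed' → inner[cpu >= 6] → R
job_id=10: state='done' → outer ELSE → N
job_id=11: state='killed' → outer ELSE → N
job_id=12: state='done' → outer ELSE → N
job_id=13: state='done' → outer ELSE → N
job_id=14: state='running' → inner[runtime_s < 6803] → A
job_id=15: state='running' → inner[runtime_s < 6803] → A
job_id=16: state='running' → inner[runtime_s < 1521] → M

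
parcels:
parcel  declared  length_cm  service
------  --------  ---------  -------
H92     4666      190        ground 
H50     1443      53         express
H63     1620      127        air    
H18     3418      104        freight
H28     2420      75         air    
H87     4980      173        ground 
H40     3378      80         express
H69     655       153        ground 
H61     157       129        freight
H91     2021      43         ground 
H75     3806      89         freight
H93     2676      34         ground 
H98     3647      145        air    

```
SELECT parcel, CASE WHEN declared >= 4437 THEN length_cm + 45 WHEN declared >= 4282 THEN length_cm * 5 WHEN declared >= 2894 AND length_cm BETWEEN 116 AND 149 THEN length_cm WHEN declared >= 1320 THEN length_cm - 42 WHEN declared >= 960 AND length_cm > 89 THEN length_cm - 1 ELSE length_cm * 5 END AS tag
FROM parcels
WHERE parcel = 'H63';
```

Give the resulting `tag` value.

85

parcel = H63: declared=1620, length_cm=127, service=air.
declared >= 4437 → false
declared >= 4282 → false
declared >= 2894 AND length_cm BETWEEN 116 AND 149 → false
declared >= 1320 → true → 85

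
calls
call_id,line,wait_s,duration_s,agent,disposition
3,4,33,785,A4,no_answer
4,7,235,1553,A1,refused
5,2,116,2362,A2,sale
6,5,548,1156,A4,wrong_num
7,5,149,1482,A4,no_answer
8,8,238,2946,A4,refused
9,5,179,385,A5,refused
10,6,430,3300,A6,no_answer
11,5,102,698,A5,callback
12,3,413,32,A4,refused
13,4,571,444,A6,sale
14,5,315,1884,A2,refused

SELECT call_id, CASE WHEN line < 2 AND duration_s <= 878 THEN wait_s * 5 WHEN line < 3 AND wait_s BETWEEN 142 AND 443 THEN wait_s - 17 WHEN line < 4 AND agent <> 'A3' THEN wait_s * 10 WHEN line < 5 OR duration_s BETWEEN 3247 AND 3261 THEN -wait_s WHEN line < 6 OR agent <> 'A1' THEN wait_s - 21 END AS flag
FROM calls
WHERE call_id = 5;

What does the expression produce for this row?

1160

call_id = 5: line=2, wait_s=116, duration_s=2362, agent=A2, disposition=sale.
line < 2 AND duration_s <= 878 → false
line < 3 AND wait_s BETWEEN 142 AND 443 → false
line < 4 AND agent <> 'A3' → true → 1160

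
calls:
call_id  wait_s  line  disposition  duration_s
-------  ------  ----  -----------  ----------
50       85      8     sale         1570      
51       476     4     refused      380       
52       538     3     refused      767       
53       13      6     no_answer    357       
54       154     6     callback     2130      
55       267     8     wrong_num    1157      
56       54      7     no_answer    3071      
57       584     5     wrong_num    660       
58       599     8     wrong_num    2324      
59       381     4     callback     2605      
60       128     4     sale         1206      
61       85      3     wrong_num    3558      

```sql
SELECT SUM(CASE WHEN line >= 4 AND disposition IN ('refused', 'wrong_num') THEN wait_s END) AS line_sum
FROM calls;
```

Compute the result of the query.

call_id=50: ✗
call_id=51: ✓ → 476
call_id=52: ✗
call_id=53: ✗
call_id=54: ✗
call_id=55: ✓ → 267
call_id=56: ✗
call_id=57: ✓ → 584
call_id=58: ✓ → 599
call_id=59: ✗
call_id=60: ✗
call_id=61: ✗
line_sum = 476 + 267 + 584 + 599 = 1926

1926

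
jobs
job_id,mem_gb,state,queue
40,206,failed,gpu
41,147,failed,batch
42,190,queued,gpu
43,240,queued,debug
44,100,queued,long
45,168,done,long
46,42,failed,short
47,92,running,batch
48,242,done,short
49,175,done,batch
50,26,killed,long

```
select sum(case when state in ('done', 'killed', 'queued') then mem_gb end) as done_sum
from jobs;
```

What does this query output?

1141

job_id=40: ✗
job_id=41: ✗
job_id=42: ✓ → 190
job_id=43: ✓ → 240
job_id=44: ✓ → 100
job_id=45: ✓ → 168
job_id=46: ✗
job_id=47: ✗
job_id=48: ✓ → 242
job_id=49: ✓ → 175
job_id=50: ✓ → 26
done_sum = 190 + 240 + 100 + 168 + 242 + 175 + 26 = 1141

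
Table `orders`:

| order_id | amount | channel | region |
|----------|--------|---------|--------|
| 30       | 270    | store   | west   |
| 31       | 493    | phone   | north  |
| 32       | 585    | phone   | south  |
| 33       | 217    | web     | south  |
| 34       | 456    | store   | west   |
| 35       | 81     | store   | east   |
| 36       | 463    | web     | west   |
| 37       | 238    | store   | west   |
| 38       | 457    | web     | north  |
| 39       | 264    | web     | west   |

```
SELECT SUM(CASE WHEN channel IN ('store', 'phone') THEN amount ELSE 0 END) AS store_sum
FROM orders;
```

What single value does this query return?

2123

order_id=30: ✓ → 270
order_id=31: ✓ → 493
order_id=32: ✓ → 585
order_id=33: ✗
order_id=34: ✓ → 456
order_id=35: ✓ → 81
order_id=36: ✗
order_id=37: ✓ → 238
order_id=38: ✗
order_id=39: ✗
store_sum = 270 + 493 + 585 + 456 + 81 + 238 = 2123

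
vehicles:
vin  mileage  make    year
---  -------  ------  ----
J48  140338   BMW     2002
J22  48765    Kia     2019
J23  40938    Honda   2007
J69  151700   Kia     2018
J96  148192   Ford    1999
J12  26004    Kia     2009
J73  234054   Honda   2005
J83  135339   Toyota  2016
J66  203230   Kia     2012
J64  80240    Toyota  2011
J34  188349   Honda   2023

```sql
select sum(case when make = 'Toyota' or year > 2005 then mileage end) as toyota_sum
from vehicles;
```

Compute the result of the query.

874565

vin=J48: ✗
vin=J22: ✓ → 48765
vin=J23: ✓ → 40938
vin=J69: ✓ → 151700
vin=J96: ✗
vin=J12: ✓ → 26004
vin=J73: ✗
vin=J83: ✓ → 135339
vin=J66: ✓ → 203230
vin=J64: ✓ → 80240
vin=J34: ✓ → 188349
toyota_sum = 48765 + 40938 + 151700 + 26004 + 135339 + 203230 + 80240 + 188349 = 874565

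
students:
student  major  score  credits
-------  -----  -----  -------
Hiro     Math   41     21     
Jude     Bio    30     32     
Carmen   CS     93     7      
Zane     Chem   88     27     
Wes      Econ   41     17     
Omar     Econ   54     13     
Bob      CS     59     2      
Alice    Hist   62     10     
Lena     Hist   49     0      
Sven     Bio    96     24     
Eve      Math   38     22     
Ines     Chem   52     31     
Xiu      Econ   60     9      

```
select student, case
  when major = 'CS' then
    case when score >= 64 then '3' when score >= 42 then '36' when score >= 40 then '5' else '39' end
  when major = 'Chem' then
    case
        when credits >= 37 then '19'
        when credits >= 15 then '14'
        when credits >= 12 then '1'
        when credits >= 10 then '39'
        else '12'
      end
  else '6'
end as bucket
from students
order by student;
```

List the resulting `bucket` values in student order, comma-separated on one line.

student=Alice: major='Hist' → outer ELSE → 6
student=Bob: major='CS' → inner[score >= 42] → 36
student=Carmen: major='CS' → inner[score >= 64] → 3
student=Eve: major='Math' → outer ELSE → 6
student=Hiro: major='Math' → outer ELSE → 6
student=Ines: major='Chem' → inner[credits >= 15] → 14
student=Jude: major='Bio' → outer ELSE → 6
student=Lena: major='Hist' → outer ELSE → 6
student=Omar: major='Econ' → outer ELSE → 6
student=Sven: major='Bio' → outer ELSE → 6
student=Wes: major='Econ' → outer ELSE → 6
student=Xiu: major='Econ' → outer ELSE → 6
student=Zane: major='Chem' → inner[credits >= 15] → 14

6, 36, 3, 6, 6, 14, 6, 6, 6, 6, 6, 6, 14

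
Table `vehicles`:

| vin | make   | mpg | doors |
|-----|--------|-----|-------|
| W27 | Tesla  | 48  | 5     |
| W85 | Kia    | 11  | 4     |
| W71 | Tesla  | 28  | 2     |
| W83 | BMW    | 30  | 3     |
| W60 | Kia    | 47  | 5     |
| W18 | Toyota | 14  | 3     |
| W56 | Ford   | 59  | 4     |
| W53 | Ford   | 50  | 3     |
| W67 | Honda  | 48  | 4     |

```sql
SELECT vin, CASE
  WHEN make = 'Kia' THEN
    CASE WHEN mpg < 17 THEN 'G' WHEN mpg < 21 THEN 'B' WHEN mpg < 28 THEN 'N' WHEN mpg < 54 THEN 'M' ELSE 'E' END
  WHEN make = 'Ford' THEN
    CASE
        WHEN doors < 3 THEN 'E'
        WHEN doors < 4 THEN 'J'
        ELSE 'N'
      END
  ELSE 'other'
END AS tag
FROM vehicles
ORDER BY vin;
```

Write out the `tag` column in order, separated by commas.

vin=W18: make='Toyota' → outer ELSE → other
vin=W27: make='Tesla' → outer ELSE → other
vin=W53: make='Ford' → inner[doors < 4] → J
vin=W56: make='Ford' → inner[ELSE] → N
vin=W60: make='Kia' → inner[mpg < 54] → M
vin=W67: make='Honda' → outer ELSE → other
vin=W71: make='Tesla' → outer ELSE → other
vin=W83: make='BMW' → outer ELSE → other
vin=W85: make='Kia' → inner[mpg < 17] → G

other, other, J, N, M, other, other, other, G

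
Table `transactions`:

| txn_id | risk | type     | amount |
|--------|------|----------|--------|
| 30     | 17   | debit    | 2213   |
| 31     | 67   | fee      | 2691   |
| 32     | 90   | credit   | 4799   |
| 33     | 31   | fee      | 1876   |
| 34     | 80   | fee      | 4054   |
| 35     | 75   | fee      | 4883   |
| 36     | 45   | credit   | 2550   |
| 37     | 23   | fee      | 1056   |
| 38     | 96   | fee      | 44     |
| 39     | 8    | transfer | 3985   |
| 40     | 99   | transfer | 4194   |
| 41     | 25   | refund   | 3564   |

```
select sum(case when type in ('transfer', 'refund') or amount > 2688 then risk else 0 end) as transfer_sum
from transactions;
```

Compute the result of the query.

444

txn_id=30: ✗
txn_id=31: ✓ → 67
txn_id=32: ✓ → 90
txn_id=33: ✗
txn_id=34: ✓ → 80
txn_id=35: ✓ → 75
txn_id=36: ✗
txn_id=37: ✗
txn_id=38: ✗
txn_id=39: ✓ → 8
txn_id=40: ✓ → 99
txn_id=41: ✓ → 25
transfer_sum = 67 + 90 + 80 + 75 + 8 + 99 + 25 = 444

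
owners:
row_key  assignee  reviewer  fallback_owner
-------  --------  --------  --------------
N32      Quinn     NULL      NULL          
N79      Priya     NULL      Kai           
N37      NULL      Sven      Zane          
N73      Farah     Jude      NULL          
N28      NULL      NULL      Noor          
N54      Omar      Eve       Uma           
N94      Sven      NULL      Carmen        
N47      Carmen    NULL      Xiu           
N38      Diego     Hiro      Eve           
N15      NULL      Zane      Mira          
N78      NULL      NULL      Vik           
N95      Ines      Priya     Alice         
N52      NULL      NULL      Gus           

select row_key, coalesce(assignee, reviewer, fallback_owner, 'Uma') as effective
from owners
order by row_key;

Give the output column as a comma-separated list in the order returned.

Zane, Noor, Quinn, Sven, Diego, Carmen, Gus, Omar, Farah, Vik, Priya, Sven, Ines

row_key=N15: assignee=NULL, reviewer=Zane → Zane
row_key=N28: assignee=NULL, reviewer=NULL, fallback_owner=Noor → Noor
row_key=N32: assignee=Quinn → Quinn
row_key=N37: assignee=NULL, reviewer=Sven → Sven
row_key=N38: assignee=Diego → Diego
row_key=N47: assignee=Carmen → Carmen
row_key=N52: assignee=NULL, reviewer=NULL, fallback_owner=Gus → Gus
row_key=N54: assignee=Omar → Omar
row_key=N73: assignee=Farah → Farah
row_key=N78: assignee=NULL, reviewer=NULL, fallback_owner=Vik → Vik
row_key=N79: assignee=Priya → Priya
row_key=N94: assignee=Sven → Sven
row_key=N95: assignee=Ines → Ines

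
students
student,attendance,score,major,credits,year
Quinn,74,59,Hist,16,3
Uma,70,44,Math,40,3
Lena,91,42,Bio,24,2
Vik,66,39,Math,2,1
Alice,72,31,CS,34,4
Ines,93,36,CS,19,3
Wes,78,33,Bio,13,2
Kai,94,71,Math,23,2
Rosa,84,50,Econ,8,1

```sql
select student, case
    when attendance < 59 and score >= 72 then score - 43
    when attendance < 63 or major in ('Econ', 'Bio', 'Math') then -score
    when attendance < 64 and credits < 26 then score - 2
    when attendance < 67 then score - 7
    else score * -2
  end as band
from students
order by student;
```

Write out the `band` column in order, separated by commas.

student=Alice: ELSE → -62
student=Ines: ELSE → -72
student=Kai: attendance < 63 or major in ('Econ', 'Bio', 'Math') → -71
student=Lena: attendance < 63 or major in ('Econ', 'Bio', 'Math') → -42
student=Quinn: ELSE → -118
student=Rosa: attendance < 63 or major in ('Econ', 'Bio', 'Math') → -50
student=Uma: attendance < 63 or major in ('Econ', 'Bio', 'Math') → -44
student=Vik: attendance < 63 or major in ('Econ', 'Bio', 'Math') → -39
student=Wes: attendance < 63 or major in ('Econ', 'Bio', 'Math') → -33

-62, -72, -71, -42, -118, -50, -44, -39, -33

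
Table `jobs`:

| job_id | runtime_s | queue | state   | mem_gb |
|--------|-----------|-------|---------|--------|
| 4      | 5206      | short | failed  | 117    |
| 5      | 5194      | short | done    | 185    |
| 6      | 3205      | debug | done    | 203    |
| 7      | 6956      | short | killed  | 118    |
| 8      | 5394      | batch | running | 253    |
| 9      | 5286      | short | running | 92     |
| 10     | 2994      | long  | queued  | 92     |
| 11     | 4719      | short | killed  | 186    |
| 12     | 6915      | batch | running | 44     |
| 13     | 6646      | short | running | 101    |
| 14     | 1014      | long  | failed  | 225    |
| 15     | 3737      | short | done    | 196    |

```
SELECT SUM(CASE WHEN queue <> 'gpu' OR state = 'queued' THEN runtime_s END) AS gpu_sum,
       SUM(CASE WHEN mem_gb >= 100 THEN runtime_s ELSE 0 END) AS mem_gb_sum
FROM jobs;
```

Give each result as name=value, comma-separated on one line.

[gpu_sum: queue <> 'gpu' OR state = 'queued']
job_id=4: ✓ → 5206
job_id=5: ✓ → 5194
job_id=6: ✓ → 3205
job_id=7: ✓ → 6956
job_id=8: ✓ → 5394
job_id=9: ✓ → 5286
job_id=10: ✓ → 2994
job_id=11: ✓ → 4719
job_id=12: ✓ → 6915
job_id=13: ✓ → 6646
job_id=14: ✓ → 1014
job_id=15: ✓ → 3737
gpu_sum = 5206 + 5194 + 3205 + 6956 + 5394 + 5286 + 2994 + 4719 + 6915 + 6646 + 1014 + 3737 = 57266
—
[mem_gb_sum: mem_gb >= 100]
job_id=4: ✓ → 5206
job_id=5: ✓ → 5194
job_id=6: ✓ → 3205
job_id=7: ✓ → 6956
job_id=8: ✓ → 5394
job_id=9: ✗
job_id=10: ✗
job_id=11: ✓ → 4719
job_id=12: ✗
job_id=13: ✓ → 6646
job_id=14: ✓ → 1014
job_id=15: ✓ → 3737
mem_gb_sum = 5206 + 5194 + 3205 + 6956 + 5394 + 4719 + 6646 + 1014 + 3737 = 42071

gpu_sum=57266, mem_gb_sum=42071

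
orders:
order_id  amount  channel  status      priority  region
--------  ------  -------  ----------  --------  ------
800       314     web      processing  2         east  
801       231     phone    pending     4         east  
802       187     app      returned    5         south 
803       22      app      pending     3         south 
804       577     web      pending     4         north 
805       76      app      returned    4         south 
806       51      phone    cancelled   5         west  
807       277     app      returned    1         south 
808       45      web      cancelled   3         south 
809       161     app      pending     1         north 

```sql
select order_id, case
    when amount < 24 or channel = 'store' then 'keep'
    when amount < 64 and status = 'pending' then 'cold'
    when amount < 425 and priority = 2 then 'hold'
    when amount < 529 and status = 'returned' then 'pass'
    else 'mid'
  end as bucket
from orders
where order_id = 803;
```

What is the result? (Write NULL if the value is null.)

keep

order_id = 803: amount=22, channel=app, status=pending, priority=3, region=south.
amount < 24 or channel = 'store' → true → keep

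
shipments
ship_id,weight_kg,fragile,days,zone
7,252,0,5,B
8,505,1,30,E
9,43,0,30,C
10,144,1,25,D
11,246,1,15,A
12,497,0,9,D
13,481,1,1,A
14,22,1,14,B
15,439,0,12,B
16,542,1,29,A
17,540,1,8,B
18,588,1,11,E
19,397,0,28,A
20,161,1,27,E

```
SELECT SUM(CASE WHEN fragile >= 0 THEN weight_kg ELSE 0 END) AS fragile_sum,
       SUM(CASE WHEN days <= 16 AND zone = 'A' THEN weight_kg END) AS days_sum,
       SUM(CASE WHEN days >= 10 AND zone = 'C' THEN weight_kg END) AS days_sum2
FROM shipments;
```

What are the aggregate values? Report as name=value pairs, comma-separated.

[fragile_sum: fragile >= 0]
ship_id=7: ✓ → 252
ship_id=8: ✓ → 505
ship_id=9: ✓ → 43
ship_id=10: ✓ → 144
ship_id=11: ✓ → 246
ship_id=12: ✓ → 497
ship_id=13: ✓ → 481
ship_id=14: ✓ → 22
ship_id=15: ✓ → 439
ship_id=16: ✓ → 542
ship_id=17: ✓ → 540
ship_id=18: ✓ → 588
ship_id=19: ✓ → 397
ship_id=20: ✓ → 161
fragile_sum = 252 + 505 + 43 + 144 + 246 + 497 + 481 + 22 + 439 + 542 + 540 + 588 + 397 + 161 = 4857
—
[days_sum: days <= 16 AND zone = 'A']
ship_id=7: ✗
ship_id=8: ✗
ship_id=9: ✗
ship_id=10: ✗
ship_id=11: ✓ → 246
ship_id=12: ✗
ship_id=13: ✓ → 481
ship_id=14: ✗
ship_id=15: ✗
ship_id=16: ✗
ship_id=17: ✗
ship_id=18: ✗
ship_id=19: ✗
ship_id=20: ✗
days_sum = 246 + 481 = 727
—
[days_sum2: days >= 10 AND zone = 'C']
ship_id=7: ✗
ship_id=8: ✗
ship_id=9: ✓ → 43
ship_id=10: ✗
ship_id=11: ✗
ship_id=12: ✗
ship_id=13: ✗
ship_id=14: ✗
ship_id=15: ✗
ship_id=16: ✗
ship_id=17: ✗
ship_id=18: ✗
ship_id=19: ✗
ship_id=20: ✗
days_sum2 = 43

fragile_sum=4857, days_sum=727, days_sum2=43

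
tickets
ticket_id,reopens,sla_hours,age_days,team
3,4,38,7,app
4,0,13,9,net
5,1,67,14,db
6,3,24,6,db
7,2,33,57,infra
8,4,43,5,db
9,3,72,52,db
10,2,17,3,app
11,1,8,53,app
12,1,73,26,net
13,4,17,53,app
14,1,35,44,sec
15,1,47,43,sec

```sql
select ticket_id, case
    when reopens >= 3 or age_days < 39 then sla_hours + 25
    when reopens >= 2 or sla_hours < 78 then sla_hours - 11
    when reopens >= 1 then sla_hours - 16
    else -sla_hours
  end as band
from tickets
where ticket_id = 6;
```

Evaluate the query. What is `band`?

49

ticket_id = 6: reopens=3, sla_hours=24, age_days=6, team=db.
reopens >= 3 or age_days < 39 → true → 49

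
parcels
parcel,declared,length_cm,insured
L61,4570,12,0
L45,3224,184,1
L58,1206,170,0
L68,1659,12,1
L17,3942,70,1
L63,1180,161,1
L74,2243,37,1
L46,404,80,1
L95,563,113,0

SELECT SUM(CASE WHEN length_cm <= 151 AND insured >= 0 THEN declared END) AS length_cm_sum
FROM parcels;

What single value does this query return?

parcel=L61: ✓ → 4570
parcel=L45: ✗
parcel=L58: ✗
parcel=L68: ✓ → 1659
parcel=L17: ✓ → 3942
parcel=L63: ✗
parcel=L74: ✓ → 2243
parcel=L46: ✓ → 404
parcel=L95: ✓ → 563
length_cm_sum = 4570 + 1659 + 3942 + 2243 + 404 + 563 = 13381

13381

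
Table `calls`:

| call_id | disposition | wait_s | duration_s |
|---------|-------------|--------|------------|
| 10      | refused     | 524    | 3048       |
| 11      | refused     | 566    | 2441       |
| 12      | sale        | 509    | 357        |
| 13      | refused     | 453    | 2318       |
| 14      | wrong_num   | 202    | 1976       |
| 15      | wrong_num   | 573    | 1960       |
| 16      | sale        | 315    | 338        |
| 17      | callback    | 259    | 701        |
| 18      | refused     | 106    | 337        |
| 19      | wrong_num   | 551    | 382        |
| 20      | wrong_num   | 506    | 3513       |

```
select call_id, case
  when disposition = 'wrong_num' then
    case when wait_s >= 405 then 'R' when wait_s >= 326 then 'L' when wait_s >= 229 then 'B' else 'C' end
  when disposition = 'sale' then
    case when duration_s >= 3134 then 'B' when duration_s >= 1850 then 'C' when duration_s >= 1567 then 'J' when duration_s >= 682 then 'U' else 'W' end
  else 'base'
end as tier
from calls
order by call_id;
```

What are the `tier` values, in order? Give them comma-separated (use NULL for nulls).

call_id=10: disposition='refused' → outer ELSE → base
call_id=11: disposition='refused' → outer ELSE → base
call_id=12: disposition='sale' → inner[ELSE] → W
call_id=13: disposition='refused' → outer ELSE → base
call_id=14: disposition='wrong_num' → inner[ELSE] → C
call_id=15: disposition='wrong_num' → inner[wait_s >= 405] → R
call_id=16: disposition='sale' → inner[ELSE] → W
call_id=17: disposition='callback' → outer ELSE → base
call_id=18: disposition='refused' → outer ELSE → base
call_id=19: disposition='wrong_num' → inner[wait_s >= 405] → R
call_id=20: disposition='wrong_num' → inner[wait_s >= 405] → R

base, base, W, base, C, R, W, base, base, R, R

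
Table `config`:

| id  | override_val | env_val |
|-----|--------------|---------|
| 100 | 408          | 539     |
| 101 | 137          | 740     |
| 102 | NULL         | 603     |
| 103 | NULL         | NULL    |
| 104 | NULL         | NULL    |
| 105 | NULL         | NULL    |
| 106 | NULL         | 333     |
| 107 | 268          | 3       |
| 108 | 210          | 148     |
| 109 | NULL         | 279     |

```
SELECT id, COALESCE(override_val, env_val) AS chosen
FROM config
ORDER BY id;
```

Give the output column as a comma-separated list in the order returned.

id=100: override_val=408 → 408
id=101: override_val=137 → 137
id=102: override_val=NULL, env_val=603 → 603
id=103: override_val=NULL, env_val=NULL (all NULL) → NULL
id=104: override_val=NULL, env_val=NULL (all NULL) → NULL
id=105: override_val=NULL, env_val=NULL (all NULL) → NULL
id=106: override_val=NULL, env_val=333 → 333
id=107: override_val=268 → 268
id=108: override_val=210 → 210
id=109: override_val=NULL, env_val=279 → 279

408, 137, 603, NULL, NULL, NULL, 333, 268, 210, 279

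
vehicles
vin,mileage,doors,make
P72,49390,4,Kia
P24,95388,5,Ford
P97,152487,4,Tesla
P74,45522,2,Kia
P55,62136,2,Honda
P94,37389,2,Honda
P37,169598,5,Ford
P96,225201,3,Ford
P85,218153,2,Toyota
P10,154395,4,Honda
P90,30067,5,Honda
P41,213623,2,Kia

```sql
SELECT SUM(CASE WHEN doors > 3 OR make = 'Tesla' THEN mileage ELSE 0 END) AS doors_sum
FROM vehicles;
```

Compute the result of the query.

651325

vin=P72: ✓ → 49390
vin=P24: ✓ → 95388
vin=P97: ✓ → 152487
vin=P74: ✗
vin=P55: ✗
vin=P94: ✗
vin=P37: ✓ → 169598
vin=P96: ✗
vin=P85: ✗
vin=P10: ✓ → 154395
vin=P90: ✓ → 30067
vin=P41: ✗
doors_sum = 49390 + 95388 + 152487 + 169598 + 154395 + 30067 = 651325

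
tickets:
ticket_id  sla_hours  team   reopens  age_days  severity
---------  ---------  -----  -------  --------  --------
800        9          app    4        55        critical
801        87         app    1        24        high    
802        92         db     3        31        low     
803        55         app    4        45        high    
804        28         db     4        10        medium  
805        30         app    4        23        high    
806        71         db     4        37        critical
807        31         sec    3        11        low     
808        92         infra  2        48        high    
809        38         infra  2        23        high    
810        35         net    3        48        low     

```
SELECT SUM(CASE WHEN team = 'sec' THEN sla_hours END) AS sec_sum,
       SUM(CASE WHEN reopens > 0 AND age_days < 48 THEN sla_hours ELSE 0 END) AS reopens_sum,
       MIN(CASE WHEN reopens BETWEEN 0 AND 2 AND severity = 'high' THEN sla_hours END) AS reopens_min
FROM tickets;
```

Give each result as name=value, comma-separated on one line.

[sec_sum: team = 'sec']
ticket_id=800: ✗
ticket_id=801: ✗
ticket_id=802: ✗
ticket_id=803: ✗
ticket_id=804: ✗
ticket_id=805: ✗
ticket_id=806: ✗
ticket_id=807: ✓ → 31
ticket_id=808: ✗
ticket_id=809: ✗
ticket_id=810: ✗
sec_sum = 31
—
[reopens_sum: reopens > 0 AND age_days < 48]
ticket_id=800: ✗
ticket_id=801: ✓ → 87
ticket_id=802: ✓ → 92
ticket_id=803: ✓ → 55
ticket_id=804: ✓ → 28
ticket_id=805: ✓ → 30
ticket_id=806: ✓ → 71
ticket_id=807: ✓ → 31
ticket_id=808: ✗
ticket_id=809: ✓ → 38
ticket_id=810: ✗
reopens_sum = 87 + 92 + 55 + 28 + 30 + 71 + 31 + 38 = 432
—
[reopens_min: reopens BETWEEN 0 AND 2 AND severity = 'high']
ticket_id=800: ✗
ticket_id=801: ✓ → 87
ticket_id=802: ✗
ticket_id=803: ✗
ticket_id=804: ✗
ticket_id=805: ✗
ticket_id=806: ✗
ticket_id=807: ✗
ticket_id=808: ✓ → 92
ticket_id=809: ✓ → 38
ticket_id=810: ✗
reopens_min = MIN(87, 92, 38) = 38

sec_sum=31, reopens_sum=432, reopens_min=38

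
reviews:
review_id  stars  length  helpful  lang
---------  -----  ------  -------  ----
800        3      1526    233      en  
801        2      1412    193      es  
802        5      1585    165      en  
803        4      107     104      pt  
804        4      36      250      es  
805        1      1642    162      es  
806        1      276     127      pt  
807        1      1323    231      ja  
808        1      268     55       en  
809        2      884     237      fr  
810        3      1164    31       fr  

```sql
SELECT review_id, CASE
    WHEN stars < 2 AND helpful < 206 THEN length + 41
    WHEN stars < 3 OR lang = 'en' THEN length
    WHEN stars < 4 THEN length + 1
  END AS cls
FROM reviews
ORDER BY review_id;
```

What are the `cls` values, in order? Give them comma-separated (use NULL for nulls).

review_id=800: stars < 3 OR lang = 'en' → 1526
review_id=801: stars < 3 OR lang = 'en' → 1412
review_id=802: stars < 3 OR lang = 'en' → 1585
review_id=803: (no match → NULL) → NULL
review_id=804: (no match → NULL) → NULL
review_id=805: stars < 2 AND helpful < 206 → 1683
review_id=806: stars < 2 AND helpful < 206 → 317
review_id=807: stars < 3 OR lang = 'en' → 1323
review_id=808: stars < 2 AND helpful < 206 → 309
review_id=809: stars < 3 OR lang = 'en' → 884
review_id=810: stars < 4 → 1165

1526, 1412, 1585, NULL, NULL, 1683, 317, 1323, 309, 884, 1165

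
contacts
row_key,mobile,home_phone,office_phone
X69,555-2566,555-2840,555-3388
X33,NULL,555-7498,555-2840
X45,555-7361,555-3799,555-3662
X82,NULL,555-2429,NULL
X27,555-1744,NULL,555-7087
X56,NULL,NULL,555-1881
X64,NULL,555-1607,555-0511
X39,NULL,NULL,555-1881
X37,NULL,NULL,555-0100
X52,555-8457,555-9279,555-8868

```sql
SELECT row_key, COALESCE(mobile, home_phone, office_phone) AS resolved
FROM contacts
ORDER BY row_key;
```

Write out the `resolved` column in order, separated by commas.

row_key=X27: mobile=555-1744 → 555-1744
row_key=X33: mobile=NULL, home_phone=555-7498 → 555-7498
row_key=X37: mobile=NULL, home_phone=NULL, office_phone=555-0100 → 555-0100
row_key=X39: mobile=NULL, home_phone=NULL, office_phone=555-1881 → 555-1881
row_key=X45: mobile=555-7361 → 555-7361
row_key=X52: mobile=555-8457 → 555-8457
row_key=X56: mobile=NULL, home_phone=NULL, office_phone=555-1881 → 555-1881
row_key=X64: mobile=NULL, home_phone=555-1607 → 555-1607
row_key=X69: mobile=555-2566 → 555-2566
row_key=X82: mobile=NULL, home_phone=555-2429 → 555-2429

555-1744, 555-7498, 555-0100, 555-1881, 555-7361, 555-8457, 555-1881, 555-1607, 555-2566, 555-2429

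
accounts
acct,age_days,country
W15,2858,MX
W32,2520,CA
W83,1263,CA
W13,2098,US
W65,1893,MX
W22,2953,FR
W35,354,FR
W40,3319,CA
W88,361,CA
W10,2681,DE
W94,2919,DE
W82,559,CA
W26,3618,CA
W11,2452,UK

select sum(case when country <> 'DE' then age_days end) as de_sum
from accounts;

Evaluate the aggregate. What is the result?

24248

acct=W15: ✓ → 2858
acct=W32: ✓ → 2520
acct=W83: ✓ → 1263
acct=W13: ✓ → 2098
acct=W65: ✓ → 1893
acct=W22: ✓ → 2953
acct=W35: ✓ → 354
acct=W40: ✓ → 3319
acct=W88: ✓ → 361
acct=W10: ✗
acct=W94: ✗
acct=W82: ✓ → 559
acct=W26: ✓ → 3618
acct=W11: ✓ → 2452
de_sum = 2858 + 2520 + 1263 + 2098 + 1893 + 2953 + 354 + 3319 + 361 + 559 + 3618 + 2452 = 24248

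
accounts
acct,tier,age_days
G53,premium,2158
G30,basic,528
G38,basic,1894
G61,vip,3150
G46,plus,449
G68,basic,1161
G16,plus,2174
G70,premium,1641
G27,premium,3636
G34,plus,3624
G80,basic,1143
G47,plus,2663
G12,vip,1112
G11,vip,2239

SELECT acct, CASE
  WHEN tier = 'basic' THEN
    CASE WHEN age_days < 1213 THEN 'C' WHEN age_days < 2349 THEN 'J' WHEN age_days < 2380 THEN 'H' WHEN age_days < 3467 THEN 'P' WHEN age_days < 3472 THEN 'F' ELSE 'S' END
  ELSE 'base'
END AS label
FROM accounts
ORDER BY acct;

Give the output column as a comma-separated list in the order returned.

acct=G11: tier='vip' → outer ELSE → base
acct=G12: tier='vip' → outer ELSE → base
acct=G16: tier='plus' → outer ELSE → base
acct=G27: tier='premium' → outer ELSE → base
acct=G30: tier='basic' → inner[age_days < 1213] → C
acct=G34: tier='plus' → outer ELSE → base
acct=G38: tier='basic' → inner[age_days < 2349] → J
acct=G46: tier='plus' → outer ELSE → base
acct=G47: tier='plus' → outer ELSE → base
acct=G53: tier='premium' → outer ELSE → base
acct=G61: tier='vip' → outer ELSE → base
acct=G68: tier='basic' → inner[age_days < 1213] → C
acct=G70: tier='premium' → outer ELSE → base
acct=G80: tier='basic' → inner[age_days < 1213] → C

base, base, base, base, C, base, J, base, base, base, base, C, base, C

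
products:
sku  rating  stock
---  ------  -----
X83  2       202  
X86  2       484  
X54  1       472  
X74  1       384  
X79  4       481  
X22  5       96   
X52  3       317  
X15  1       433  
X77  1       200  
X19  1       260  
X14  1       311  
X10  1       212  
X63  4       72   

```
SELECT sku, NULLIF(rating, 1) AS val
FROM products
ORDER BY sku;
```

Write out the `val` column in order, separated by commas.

NULL, NULL, NULL, NULL, 5, 3, NULL, 4, NULL, NULL, 4, 2, 2

sku=X10: rating=1 vs 1: equal → NULL
sku=X14: rating=1 vs 1: equal → NULL
sku=X15: rating=1 vs 1: equal → NULL
sku=X19: rating=1 vs 1: equal → NULL
sku=X22: rating=5 vs 1: differ → 5
sku=X52: rating=3 vs 1: differ → 3
sku=X54: rating=1 vs 1: equal → NULL
sku=X63: rating=4 vs 1: differ → 4
sku=X74: rating=1 vs 1: equal → NULL
sku=X77: rating=1 vs 1: equal → NULL
sku=X79: rating=4 vs 1: differ → 4
sku=X83: rating=2 vs 1: differ → 2
sku=X86: rating=2 vs 1: differ → 2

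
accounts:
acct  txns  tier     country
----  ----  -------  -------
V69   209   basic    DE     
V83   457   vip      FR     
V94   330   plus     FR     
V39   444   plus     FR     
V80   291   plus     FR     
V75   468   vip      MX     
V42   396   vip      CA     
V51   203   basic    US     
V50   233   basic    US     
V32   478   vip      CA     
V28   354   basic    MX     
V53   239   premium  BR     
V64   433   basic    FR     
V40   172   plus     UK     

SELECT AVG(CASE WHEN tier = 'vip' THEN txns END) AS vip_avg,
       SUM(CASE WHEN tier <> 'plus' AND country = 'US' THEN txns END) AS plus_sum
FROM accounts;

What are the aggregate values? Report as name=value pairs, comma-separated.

vip_avg=449.75, plus_sum=436

[vip_avg: tier = 'vip']
acct=V69: ✗
acct=V83: ✓ → 457
acct=V94: ✗
acct=V39: ✗
acct=V80: ✗
acct=V75: ✓ → 468
acct=V42: ✓ → 396
acct=V51: ✗
acct=V50: ✗
acct=V32: ✓ → 478
acct=V28: ✗
acct=V53: ✗
acct=V64: ✗
acct=V40: ✗
vip_avg = (457 + 468 + 396 + 478) / 4 = 449.75
—
[plus_sum: tier <> 'plus' AND country = 'US']
acct=V69: ✗
acct=V83: ✗
acct=V94: ✗
acct=V39: ✗
acct=V80: ✗
acct=V75: ✗
acct=V42: ✗
acct=V51: ✓ → 203
acct=V50: ✓ → 233
acct=V32: ✗
acct=V28: ✗
acct=V53: ✗
acct=V64: ✗
acct=V40: ✗
plus_sum = 203 + 233 = 436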